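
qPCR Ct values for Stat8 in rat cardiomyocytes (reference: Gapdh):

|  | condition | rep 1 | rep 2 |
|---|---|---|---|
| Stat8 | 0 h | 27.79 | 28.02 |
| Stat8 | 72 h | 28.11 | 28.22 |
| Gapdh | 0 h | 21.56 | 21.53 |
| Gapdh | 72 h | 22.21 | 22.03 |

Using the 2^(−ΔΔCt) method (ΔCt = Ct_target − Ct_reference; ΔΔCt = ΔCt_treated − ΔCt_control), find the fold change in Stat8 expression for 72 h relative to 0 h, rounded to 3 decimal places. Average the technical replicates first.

Mean Ct: Stat8 0 h 27.905; Stat8 72 h 28.165; Gapdh 0 h 21.545; Gapdh 72 h 22.120
ΔCt(0 h) = 27.905 − 21.545 = 6.360
ΔCt(72 h) = 28.165 − 22.120 = 6.045
ΔΔCt = 6.045 − 6.360 = -0.315
Fold change = 2^(−(-0.315)) = 2^0.315 = 1.2440

1.244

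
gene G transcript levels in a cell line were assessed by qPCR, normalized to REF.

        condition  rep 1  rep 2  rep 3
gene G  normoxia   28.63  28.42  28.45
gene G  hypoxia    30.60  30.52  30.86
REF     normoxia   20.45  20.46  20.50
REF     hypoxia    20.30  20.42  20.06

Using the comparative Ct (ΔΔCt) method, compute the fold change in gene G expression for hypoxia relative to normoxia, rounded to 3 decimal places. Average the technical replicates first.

0.193

Mean Ct: gene G normoxia 28.500; gene G hypoxia 30.660; REF normoxia 20.470; REF hypoxia 20.260
ΔCt(normoxia) = 28.500 − 20.470 = 8.030
ΔCt(hypoxia) = 30.660 − 20.260 = 10.400
ΔΔCt = 10.400 − 8.030 = 2.370
Fold change = 2^(−2.370) = 0.1934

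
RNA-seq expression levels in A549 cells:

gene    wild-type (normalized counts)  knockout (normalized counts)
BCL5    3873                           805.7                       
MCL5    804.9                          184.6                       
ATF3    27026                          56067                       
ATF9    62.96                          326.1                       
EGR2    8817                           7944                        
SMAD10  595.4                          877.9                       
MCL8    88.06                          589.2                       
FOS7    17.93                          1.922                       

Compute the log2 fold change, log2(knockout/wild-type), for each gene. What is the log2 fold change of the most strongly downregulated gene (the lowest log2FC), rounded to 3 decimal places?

log2(805.7/3873) = -2.265  (BCL5)
log2(184.6/804.9) = -2.124  (MCL5)
log2(56067/27026) = 1.053  (ATF3)
log2(326.1/62.96) = 2.373  (ATF9)
log2(7944/8817) = -0.150  (EGR2)
log2(877.9/595.4) = 0.560  (SMAD10)
log2(589.2/88.06) = 2.742  (MCL8)
log2(1.922/17.93) = -3.222  (FOS7)
FOS7 is most strongly downregulated.

-3.222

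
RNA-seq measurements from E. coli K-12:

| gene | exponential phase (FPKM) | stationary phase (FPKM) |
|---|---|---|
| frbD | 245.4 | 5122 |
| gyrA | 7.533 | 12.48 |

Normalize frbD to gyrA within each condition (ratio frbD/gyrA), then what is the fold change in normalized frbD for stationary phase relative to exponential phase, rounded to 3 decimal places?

12.598

frbD/gyrA (exponential phase) = 245.4 / 7.533 = 32.577
frbD/gyrA (stationary phase) = 5122 / 12.48 = 410.42
Fold change = 410.42 / 32.577 = 12.5985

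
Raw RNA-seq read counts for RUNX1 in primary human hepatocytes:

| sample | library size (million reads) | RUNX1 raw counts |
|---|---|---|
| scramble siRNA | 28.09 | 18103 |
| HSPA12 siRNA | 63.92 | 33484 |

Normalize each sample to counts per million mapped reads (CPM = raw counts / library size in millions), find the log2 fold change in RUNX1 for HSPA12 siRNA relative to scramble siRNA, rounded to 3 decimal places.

-0.299

CPM(scramble siRNA) = 18103 / 28.09 = 644.4642
CPM(HSPA12 siRNA) = 33484 / 63.92 = 523.8423
Fold change = 523.8423 / 644.4642 = 0.81283
log2(0.81283) = -0.2990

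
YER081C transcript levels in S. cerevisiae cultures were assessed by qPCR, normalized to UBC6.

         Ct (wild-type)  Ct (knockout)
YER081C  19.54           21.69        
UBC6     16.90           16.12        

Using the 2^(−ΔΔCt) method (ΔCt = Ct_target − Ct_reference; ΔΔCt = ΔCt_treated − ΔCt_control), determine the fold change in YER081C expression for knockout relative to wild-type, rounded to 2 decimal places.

ΔCt(wild-type) = 19.540 − 16.900 = 2.640
ΔCt(knockout) = 21.690 − 16.120 = 5.570
ΔΔCt = 5.570 − 2.640 = 2.930
Fold change = 2^(−2.930) = 0.131

0.13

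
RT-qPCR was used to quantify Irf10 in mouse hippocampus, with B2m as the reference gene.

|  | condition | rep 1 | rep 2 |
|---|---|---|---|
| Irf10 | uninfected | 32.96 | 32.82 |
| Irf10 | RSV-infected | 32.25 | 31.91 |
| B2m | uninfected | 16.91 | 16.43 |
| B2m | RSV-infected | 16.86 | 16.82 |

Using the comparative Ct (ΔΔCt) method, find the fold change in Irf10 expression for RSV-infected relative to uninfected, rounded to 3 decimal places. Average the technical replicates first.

Mean Ct: Irf10 uninfected 32.890; Irf10 RSV-infected 32.080; B2m uninfected 16.670; B2m RSV-infected 16.840
ΔCt(uninfected) = 32.890 − 16.670 = 16.220
ΔCt(RSV-infected) = 32.080 − 16.840 = 15.240
ΔΔCt = 15.240 − 16.220 = -0.980
Fold change = 2^(−(-0.980)) = 2^0.980 = 1.9725

1.972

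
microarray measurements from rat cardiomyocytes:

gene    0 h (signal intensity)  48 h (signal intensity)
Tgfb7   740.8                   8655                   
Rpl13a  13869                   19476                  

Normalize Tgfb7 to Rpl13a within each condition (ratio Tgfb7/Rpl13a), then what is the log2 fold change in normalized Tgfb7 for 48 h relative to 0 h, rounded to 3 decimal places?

Tgfb7/Rpl13a (0 h) = 740.8 / 13869 = 0.053414
Tgfb7/Rpl13a (48 h) = 8655 / 19476 = 0.44439
Fold change = 0.44439 / 0.053414 = 8.3198
log2(8.3198) = 3.0565

3.057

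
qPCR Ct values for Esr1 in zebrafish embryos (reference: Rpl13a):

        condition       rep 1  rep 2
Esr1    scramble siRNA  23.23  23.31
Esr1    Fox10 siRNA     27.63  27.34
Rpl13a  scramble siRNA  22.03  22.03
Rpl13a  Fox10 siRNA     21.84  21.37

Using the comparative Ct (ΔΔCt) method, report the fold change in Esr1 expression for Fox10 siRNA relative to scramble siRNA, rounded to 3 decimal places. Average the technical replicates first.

Mean Ct: Esr1 scramble siRNA 23.270; Esr1 Fox10 siRNA 27.485; Rpl13a scramble siRNA 22.030; Rpl13a Fox10 siRNA 21.605
ΔCt(scramble siRNA) = 23.270 − 22.030 = 1.240
ΔCt(Fox10 siRNA) = 27.485 − 21.605 = 5.880
ΔΔCt = 5.880 − 1.240 = 4.640
Fold change = 2^(−4.640) = 0.0401

0.040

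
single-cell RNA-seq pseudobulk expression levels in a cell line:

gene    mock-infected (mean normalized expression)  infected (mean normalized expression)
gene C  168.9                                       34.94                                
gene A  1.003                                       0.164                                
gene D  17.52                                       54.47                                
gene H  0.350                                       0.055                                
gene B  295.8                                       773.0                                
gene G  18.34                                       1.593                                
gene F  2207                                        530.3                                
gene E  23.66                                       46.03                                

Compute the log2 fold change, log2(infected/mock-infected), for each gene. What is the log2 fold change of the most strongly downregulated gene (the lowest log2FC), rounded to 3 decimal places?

log2(34.94/168.9) = -2.273  (gene C)
log2(0.164/1.003) = -2.613  (gene A)
log2(54.47/17.52) = 1.636  (gene D)
log2(0.055/0.350) = -2.670  (gene H)
log2(773.0/295.8) = 1.386  (gene B)
log2(1.593/18.34) = -3.525  (gene G)
log2(530.3/2207) = -2.057  (gene F)
log2(46.03/23.66) = 0.960  (gene E)
gene G is most strongly downregulated.

-3.525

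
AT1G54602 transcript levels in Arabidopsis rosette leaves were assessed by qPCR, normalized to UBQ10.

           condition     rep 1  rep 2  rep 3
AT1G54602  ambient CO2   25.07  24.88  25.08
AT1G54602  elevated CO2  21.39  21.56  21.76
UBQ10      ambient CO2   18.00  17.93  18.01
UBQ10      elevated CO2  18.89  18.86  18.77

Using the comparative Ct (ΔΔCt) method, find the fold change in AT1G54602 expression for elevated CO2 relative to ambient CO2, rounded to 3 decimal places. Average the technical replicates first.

19.698

Mean Ct: AT1G54602 ambient CO2 25.010; AT1G54602 elevated CO2 21.570; UBQ10 ambient CO2 17.980; UBQ10 elevated CO2 18.840
ΔCt(ambient CO2) = 25.010 − 17.980 = 7.030
ΔCt(elevated CO2) = 21.570 − 18.840 = 2.730
ΔΔCt = 2.730 − 7.030 = -4.300
Fold change = 2^(−(-4.300)) = 2^4.300 = 19.6983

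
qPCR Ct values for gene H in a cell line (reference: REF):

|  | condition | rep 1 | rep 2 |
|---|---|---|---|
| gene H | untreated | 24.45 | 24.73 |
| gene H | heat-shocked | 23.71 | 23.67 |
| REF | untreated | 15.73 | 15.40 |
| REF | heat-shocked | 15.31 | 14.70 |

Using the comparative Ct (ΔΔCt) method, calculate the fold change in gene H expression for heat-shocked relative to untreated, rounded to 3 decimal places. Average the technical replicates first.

1.266

Mean Ct: gene H untreated 24.590; gene H heat-shocked 23.690; REF untreated 15.565; REF heat-shocked 15.005
ΔCt(untreated) = 24.590 − 15.565 = 9.025
ΔCt(heat-shocked) = 23.690 − 15.005 = 8.685
ΔΔCt = 8.685 − 9.025 = -0.340
Fold change = 2^(−(-0.340)) = 2^0.340 = 1.2658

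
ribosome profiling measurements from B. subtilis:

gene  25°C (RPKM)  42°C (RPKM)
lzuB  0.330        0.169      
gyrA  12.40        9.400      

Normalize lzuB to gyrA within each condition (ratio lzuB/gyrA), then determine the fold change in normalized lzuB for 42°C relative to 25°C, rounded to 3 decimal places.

0.676

lzuB/gyrA (25°C) = 0.330 / 12.40 = 0.026613
lzuB/gyrA (42°C) = 0.169 / 9.400 = 0.017979
Fold change = 0.017979 / 0.026613 = 0.6756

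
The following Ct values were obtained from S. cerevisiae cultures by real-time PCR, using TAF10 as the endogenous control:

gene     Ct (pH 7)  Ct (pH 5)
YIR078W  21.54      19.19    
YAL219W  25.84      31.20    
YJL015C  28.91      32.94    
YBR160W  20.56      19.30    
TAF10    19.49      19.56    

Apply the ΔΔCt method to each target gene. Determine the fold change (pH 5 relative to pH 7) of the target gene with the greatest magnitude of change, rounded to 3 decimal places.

YIR078W: ΔΔCt = (19.19−19.56) − (21.54−19.49) = -0.37 − 2.05 = -2.42; fold change = 2^2.42 = 5.352
YAL219W: ΔΔCt = (31.20−19.56) − (25.84−19.49) = 11.64 − 6.35 = 5.29; fold change = 2^-5.29 = 0.026
YJL015C: ΔΔCt = (32.94−19.56) − (28.91−19.49) = 13.38 − 9.42 = 3.96; fold change = 2^-3.96 = 0.064
YBR160W: ΔΔCt = (19.30−19.56) − (20.56−19.49) = -0.26 − 1.07 = -1.33; fold change = 2^1.33 = 2.514
YAL219W has the largest |ΔΔCt| = 5.29.

0.026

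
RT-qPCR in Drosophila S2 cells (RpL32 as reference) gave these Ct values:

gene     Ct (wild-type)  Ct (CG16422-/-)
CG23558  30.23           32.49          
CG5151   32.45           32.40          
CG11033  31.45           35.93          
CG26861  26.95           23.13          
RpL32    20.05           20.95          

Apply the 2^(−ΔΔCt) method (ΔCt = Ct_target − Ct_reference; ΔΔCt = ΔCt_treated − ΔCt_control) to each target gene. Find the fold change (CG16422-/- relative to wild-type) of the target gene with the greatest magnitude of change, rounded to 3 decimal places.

26.355

CG23558: ΔΔCt = (32.49−20.95) − (30.23−20.05) = 11.54 − 10.18 = 1.36; fold change = 2^-1.36 = 0.390
CG5151: ΔΔCt = (32.40−20.95) − (32.45−20.05) = 11.45 − 12.40 = -0.95; fold change = 2^0.95 = 1.932
CG11033: ΔΔCt = (35.93−20.95) − (31.45−20.05) = 14.98 − 11.40 = 3.58; fold change = 2^-3.58 = 0.084
CG26861: ΔΔCt = (23.13−20.95) − (26.95−20.05) = 2.18 − 6.90 = -4.72; fold change = 2^4.72 = 26.355
CG26861 has the largest |ΔΔCt| = 4.72.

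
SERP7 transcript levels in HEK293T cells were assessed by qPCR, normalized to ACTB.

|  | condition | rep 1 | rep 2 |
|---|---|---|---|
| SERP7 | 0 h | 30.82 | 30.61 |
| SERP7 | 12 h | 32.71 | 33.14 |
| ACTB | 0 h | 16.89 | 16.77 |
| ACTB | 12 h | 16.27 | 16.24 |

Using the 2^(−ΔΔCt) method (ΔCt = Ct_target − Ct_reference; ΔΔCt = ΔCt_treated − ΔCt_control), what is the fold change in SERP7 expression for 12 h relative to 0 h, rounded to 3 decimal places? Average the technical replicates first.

0.145

Mean Ct: SERP7 0 h 30.715; SERP7 12 h 32.925; ACTB 0 h 16.830; ACTB 12 h 16.255
ΔCt(0 h) = 30.715 − 16.830 = 13.885
ΔCt(12 h) = 32.925 − 16.255 = 16.670
ΔΔCt = 16.670 − 13.885 = 2.785
Fold change = 2^(−2.785) = 0.1451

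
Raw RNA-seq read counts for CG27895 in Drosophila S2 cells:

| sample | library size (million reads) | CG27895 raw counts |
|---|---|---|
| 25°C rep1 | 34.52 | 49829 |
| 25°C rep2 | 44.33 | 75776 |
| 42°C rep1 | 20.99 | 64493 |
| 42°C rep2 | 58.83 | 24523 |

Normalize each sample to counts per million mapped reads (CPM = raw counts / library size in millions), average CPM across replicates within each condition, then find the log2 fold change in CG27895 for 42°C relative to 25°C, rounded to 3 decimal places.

0.146

CPM(25°C rep1) = 49829 / 34.52 = 1443.4820
CPM(25°C rep2) = 75776 / 44.33 = 1709.3616
CPM(42°C rep1) = 64493 / 20.99 = 3072.5584
CPM(42°C rep2) = 24523 / 58.83 = 416.8451
mean CPM(25°C) = 1576.4218; mean CPM(42°C) = 1744.7018
Fold change = 1744.7018 / 1576.4218 = 1.10675
log2(1.10675) = 0.1463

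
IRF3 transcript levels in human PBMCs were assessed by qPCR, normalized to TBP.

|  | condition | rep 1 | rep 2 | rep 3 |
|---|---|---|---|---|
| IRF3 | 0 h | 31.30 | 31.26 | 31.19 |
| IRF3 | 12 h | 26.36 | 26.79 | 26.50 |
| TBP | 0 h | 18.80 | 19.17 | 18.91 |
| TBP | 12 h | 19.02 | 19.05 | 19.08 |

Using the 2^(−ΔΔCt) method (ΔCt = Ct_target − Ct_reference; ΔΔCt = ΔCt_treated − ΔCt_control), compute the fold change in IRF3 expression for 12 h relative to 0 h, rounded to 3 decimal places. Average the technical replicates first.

Mean Ct: IRF3 0 h 31.250; IRF3 12 h 26.550; TBP 0 h 18.960; TBP 12 h 19.050
ΔCt(0 h) = 31.250 − 18.960 = 12.290
ΔCt(12 h) = 26.550 − 19.050 = 7.500
ΔΔCt = 7.500 − 12.290 = -4.790
Fold change = 2^(−(-4.790)) = 2^4.790 = 27.6652

27.665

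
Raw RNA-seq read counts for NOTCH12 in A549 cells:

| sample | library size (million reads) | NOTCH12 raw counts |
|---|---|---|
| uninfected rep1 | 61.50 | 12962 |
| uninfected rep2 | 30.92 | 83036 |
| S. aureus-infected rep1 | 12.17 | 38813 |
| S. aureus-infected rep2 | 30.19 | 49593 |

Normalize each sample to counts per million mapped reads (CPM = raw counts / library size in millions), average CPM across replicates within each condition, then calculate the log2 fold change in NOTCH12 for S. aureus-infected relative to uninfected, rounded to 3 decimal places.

CPM(uninfected rep1) = 12962 / 61.50 = 210.7642
CPM(uninfected rep2) = 83036 / 30.92 = 2685.5110
CPM(S. aureus-infected rep1) = 38813 / 12.17 = 3189.2358
CPM(S. aureus-infected rep2) = 49593 / 30.19 = 1642.6963
mean CPM(uninfected) = 1448.1376; mean CPM(S. aureus-infected) = 2415.9660
Fold change = 2415.9660 / 1448.1376 = 1.66833
log2(1.66833) = 0.7384

0.738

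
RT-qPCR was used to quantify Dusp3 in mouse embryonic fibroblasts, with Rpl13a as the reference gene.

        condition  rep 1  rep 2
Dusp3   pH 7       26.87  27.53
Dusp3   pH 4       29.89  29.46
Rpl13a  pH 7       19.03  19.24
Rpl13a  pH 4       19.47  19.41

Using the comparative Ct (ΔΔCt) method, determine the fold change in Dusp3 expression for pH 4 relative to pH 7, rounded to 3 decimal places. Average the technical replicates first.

Mean Ct: Dusp3 pH 7 27.200; Dusp3 pH 4 29.675; Rpl13a pH 7 19.135; Rpl13a pH 4 19.440
ΔCt(pH 7) = 27.200 − 19.135 = 8.065
ΔCt(pH 4) = 29.675 − 19.440 = 10.235
ΔΔCt = 10.235 − 8.065 = 2.170
Fold change = 2^(−2.170) = 0.2222

0.222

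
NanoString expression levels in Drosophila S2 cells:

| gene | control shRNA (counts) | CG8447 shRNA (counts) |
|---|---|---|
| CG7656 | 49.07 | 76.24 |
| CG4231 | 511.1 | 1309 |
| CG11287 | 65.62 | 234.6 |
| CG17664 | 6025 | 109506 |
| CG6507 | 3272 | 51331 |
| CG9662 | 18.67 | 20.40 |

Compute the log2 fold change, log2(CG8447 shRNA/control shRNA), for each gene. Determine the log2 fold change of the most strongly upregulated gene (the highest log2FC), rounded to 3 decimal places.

4.184

log2(76.24/49.07) = 0.636  (CG7656)
log2(1309/511.1) = 1.357  (CG4231)
log2(234.6/65.62) = 1.838  (CG11287)
log2(109506/6025) = 4.184  (CG17664)
log2(51331/3272) = 3.972  (CG6507)
log2(20.40/18.67) = 0.128  (CG9662)
CG17664 is most strongly upregulated.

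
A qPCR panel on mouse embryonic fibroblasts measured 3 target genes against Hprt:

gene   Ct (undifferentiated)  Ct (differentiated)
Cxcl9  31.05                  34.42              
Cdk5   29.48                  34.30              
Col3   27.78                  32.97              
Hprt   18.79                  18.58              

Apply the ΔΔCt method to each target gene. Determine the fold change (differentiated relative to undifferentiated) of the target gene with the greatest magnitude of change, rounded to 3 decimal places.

0.024

Cxcl9: ΔΔCt = (34.42−18.58) − (31.05−18.79) = 15.84 − 12.26 = 3.58; fold change = 2^-3.58 = 0.084
Cdk5: ΔΔCt = (34.30−18.58) − (29.48−18.79) = 15.72 − 10.69 = 5.03; fold change = 2^-5.03 = 0.031
Col3: ΔΔCt = (32.97−18.58) − (27.78−18.79) = 14.39 − 8.99 = 5.40; fold change = 2^-5.40 = 0.024
Col3 has the largest |ΔΔCt| = 5.40.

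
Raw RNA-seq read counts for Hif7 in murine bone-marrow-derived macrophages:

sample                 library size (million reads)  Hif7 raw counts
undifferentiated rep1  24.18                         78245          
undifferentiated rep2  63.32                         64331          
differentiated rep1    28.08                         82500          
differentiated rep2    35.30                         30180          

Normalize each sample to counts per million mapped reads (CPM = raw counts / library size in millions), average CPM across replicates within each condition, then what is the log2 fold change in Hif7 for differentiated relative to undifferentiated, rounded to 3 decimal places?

-0.165

CPM(undifferentiated rep1) = 78245 / 24.18 = 3235.9388
CPM(undifferentiated rep2) = 64331 / 63.32 = 1015.9665
CPM(differentiated rep1) = 82500 / 28.08 = 2938.0342
CPM(differentiated rep2) = 30180 / 35.30 = 854.9575
mean CPM(undifferentiated) = 2125.9527; mean CPM(differentiated) = 1896.4958
Fold change = 1896.4958 / 2125.9527 = 0.89207
log2(0.89207) = -0.1648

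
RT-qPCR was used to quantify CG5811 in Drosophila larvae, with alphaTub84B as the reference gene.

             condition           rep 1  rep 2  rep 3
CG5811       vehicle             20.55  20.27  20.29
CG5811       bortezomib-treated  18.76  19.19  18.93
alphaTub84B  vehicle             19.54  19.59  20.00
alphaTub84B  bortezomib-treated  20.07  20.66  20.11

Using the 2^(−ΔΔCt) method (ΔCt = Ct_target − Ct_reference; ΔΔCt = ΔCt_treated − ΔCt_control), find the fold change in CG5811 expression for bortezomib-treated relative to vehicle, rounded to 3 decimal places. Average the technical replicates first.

Mean Ct: CG5811 vehicle 20.370; CG5811 bortezomib-treated 18.960; alphaTub84B vehicle 19.710; alphaTub84B bortezomib-treated 20.280
ΔCt(vehicle) = 20.370 − 19.710 = 0.660
ΔCt(bortezomib-treated) = 18.960 − 20.280 = -1.320
ΔΔCt = -1.320 − 0.660 = -1.980
Fold change = 2^(−(-1.980)) = 2^1.980 = 3.9449

3.945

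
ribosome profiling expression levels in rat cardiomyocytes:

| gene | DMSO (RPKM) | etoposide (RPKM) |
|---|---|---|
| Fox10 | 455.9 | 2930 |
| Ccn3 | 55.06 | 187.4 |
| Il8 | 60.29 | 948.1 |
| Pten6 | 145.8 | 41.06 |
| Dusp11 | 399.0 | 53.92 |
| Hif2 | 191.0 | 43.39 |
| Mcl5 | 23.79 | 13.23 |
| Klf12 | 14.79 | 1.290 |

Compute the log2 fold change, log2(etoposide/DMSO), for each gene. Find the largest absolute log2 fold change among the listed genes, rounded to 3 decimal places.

3.975

log2(2930/455.9) = 2.684  (Fox10)
log2(187.4/55.06) = 1.767  (Ccn3)
log2(948.1/60.29) = 3.975  (Il8)
log2(41.06/145.8) = -1.828  (Pten6)
log2(53.92/399.0) = -2.887  (Dusp11)
log2(43.39/191.0) = -2.138  (Hif2)
log2(13.23/23.79) = -0.847  (Mcl5)
log2(1.290/14.79) = -3.519  (Klf12)
The largest magnitude belongs to Il8.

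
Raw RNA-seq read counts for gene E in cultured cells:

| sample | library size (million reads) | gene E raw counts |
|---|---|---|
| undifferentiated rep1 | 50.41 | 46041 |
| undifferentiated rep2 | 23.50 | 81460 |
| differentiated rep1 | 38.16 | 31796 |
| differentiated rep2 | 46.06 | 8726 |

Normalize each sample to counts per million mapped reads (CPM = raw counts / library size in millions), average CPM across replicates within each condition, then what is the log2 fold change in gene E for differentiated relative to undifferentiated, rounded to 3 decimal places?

CPM(undifferentiated rep1) = 46041 / 50.41 = 913.3307
CPM(undifferentiated rep2) = 81460 / 23.50 = 3466.3830
CPM(differentiated rep1) = 31796 / 38.16 = 833.2285
CPM(differentiated rep2) = 8726 / 46.06 = 189.4485
mean CPM(undifferentiated) = 2189.8568; mean CPM(differentiated) = 511.3385
Fold change = 511.3385 / 2189.8568 = 0.23350
log2(0.23350) = -2.0985

-2.098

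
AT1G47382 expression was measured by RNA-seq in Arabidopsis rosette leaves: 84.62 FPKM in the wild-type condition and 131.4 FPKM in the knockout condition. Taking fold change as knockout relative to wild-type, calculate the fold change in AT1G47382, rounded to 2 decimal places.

1.55

Fold change = 131.4 / 84.62 = 1.553
AT1G47382 is upregulated.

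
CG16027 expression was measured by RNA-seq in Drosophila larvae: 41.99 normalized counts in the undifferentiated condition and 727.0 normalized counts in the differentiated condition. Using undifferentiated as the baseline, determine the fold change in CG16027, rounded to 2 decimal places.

Fold change = 727.0 / 41.99 = 17.314
CG16027 is upregulated.

17.31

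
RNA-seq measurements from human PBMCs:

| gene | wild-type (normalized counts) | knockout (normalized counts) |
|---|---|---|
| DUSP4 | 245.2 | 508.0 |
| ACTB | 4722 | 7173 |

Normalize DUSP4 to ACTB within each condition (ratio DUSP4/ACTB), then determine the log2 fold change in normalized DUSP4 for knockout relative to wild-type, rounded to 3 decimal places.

0.448

DUSP4/ACTB (wild-type) = 245.2 / 4722 = 0.051927
DUSP4/ACTB (knockout) = 508.0 / 7173 = 0.070821
Fold change = 0.070821 / 0.051927 = 1.3639
log2(1.3639) = 0.4477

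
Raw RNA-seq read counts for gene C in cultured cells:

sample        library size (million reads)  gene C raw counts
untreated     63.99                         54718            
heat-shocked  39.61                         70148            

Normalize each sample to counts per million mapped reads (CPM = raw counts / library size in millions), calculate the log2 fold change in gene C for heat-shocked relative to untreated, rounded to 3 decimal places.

CPM(untreated) = 54718 / 63.99 = 855.1024
CPM(heat-shocked) = 70148 / 39.61 = 1770.9669
Fold change = 1770.9669 / 855.1024 = 2.07106
log2(2.07106) = 1.0504

1.050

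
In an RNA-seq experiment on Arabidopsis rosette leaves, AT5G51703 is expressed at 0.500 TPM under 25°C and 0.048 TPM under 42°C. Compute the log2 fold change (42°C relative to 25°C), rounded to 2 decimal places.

-3.38

Fold change = 0.048 / 0.500 = 0.0960
log2(0.0960) = -3.381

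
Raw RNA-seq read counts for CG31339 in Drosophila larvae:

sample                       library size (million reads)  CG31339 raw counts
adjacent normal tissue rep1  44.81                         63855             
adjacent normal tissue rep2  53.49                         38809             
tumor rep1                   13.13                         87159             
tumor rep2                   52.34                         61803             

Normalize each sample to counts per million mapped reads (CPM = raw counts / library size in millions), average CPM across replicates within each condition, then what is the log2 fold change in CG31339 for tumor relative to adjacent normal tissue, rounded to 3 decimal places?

CPM(adjacent normal tissue rep1) = 63855 / 44.81 = 1425.0167
CPM(adjacent normal tissue rep2) = 38809 / 53.49 = 725.5375
CPM(tumor rep1) = 87159 / 13.13 = 6638.1569
CPM(tumor rep2) = 61803 / 52.34 = 1180.7986
mean CPM(adjacent normal tissue) = 1075.2771; mean CPM(tumor) = 3909.4778
Fold change = 3909.4778 / 1075.2771 = 3.63579
log2(3.63579) = 1.8623

1.862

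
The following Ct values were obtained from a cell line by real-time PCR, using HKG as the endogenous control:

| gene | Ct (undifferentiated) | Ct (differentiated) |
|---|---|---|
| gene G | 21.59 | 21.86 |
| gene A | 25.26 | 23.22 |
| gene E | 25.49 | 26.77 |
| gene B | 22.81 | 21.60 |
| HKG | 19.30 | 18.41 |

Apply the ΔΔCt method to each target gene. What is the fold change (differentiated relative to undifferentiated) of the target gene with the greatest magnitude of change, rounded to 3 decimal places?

gene G: ΔΔCt = (21.86−18.41) − (21.59−19.30) = 3.45 − 2.29 = 1.16; fold change = 2^-1.16 = 0.448
gene A: ΔΔCt = (23.22−18.41) − (25.26−19.30) = 4.81 − 5.96 = -1.15; fold change = 2^1.15 = 2.219
gene E: ΔΔCt = (26.77−18.41) − (25.49−19.30) = 8.36 − 6.19 = 2.17; fold change = 2^-2.17 = 0.222
gene B: ΔΔCt = (21.60−18.41) − (22.81−19.30) = 3.19 − 3.51 = -0.32; fold change = 2^0.32 = 1.248
gene E has the largest |ΔΔCt| = 2.17.

0.222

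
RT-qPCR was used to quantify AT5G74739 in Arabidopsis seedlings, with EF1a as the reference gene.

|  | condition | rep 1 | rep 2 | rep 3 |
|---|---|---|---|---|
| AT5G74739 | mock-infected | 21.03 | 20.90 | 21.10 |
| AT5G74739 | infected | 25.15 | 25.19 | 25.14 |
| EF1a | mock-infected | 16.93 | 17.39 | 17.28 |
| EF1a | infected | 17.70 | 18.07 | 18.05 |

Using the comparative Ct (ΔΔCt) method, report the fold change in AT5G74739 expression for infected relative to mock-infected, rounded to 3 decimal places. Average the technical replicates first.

0.094

Mean Ct: AT5G74739 mock-infected 21.010; AT5G74739 infected 25.160; EF1a mock-infected 17.200; EF1a infected 17.940
ΔCt(mock-infected) = 21.010 − 17.200 = 3.810
ΔCt(infected) = 25.160 − 17.940 = 7.220
ΔΔCt = 7.220 − 3.810 = 3.410
Fold change = 2^(−3.410) = 0.0941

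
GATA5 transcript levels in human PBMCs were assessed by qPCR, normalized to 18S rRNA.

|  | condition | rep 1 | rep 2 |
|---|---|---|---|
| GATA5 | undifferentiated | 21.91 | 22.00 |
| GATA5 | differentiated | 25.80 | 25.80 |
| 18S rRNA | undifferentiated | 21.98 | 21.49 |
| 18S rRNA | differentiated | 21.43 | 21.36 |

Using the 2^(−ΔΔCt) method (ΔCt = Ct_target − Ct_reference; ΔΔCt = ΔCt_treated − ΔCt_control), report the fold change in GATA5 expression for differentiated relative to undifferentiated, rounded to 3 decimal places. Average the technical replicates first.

Mean Ct: GATA5 undifferentiated 21.955; GATA5 differentiated 25.800; 18S rRNA undifferentiated 21.735; 18S rRNA differentiated 21.395
ΔCt(undifferentiated) = 21.955 − 21.735 = 0.220
ΔCt(differentiated) = 25.800 − 21.395 = 4.405
ΔΔCt = 4.405 − 0.220 = 4.185
Fold change = 2^(−4.185) = 0.0550

0.055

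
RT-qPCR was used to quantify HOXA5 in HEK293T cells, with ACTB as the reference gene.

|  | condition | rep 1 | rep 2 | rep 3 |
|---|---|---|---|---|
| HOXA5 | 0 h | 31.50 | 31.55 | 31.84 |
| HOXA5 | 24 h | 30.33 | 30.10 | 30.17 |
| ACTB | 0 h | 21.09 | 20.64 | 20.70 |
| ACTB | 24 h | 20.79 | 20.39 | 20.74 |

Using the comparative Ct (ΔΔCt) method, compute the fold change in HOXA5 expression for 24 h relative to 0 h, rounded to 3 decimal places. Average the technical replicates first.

Mean Ct: HOXA5 0 h 31.630; HOXA5 24 h 30.200; ACTB 0 h 20.810; ACTB 24 h 20.640
ΔCt(0 h) = 31.630 − 20.810 = 10.820
ΔCt(24 h) = 30.200 − 20.640 = 9.560
ΔΔCt = 9.560 − 10.820 = -1.260
Fold change = 2^(−(-1.260)) = 2^1.260 = 2.3950

2.395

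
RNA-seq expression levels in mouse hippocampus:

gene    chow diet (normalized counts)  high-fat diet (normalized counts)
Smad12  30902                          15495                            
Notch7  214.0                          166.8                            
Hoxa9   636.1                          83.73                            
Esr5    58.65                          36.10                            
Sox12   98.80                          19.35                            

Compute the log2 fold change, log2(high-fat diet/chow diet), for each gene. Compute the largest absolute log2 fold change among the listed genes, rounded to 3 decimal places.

2.925

log2(15495/30902) = -0.996  (Smad12)
log2(166.8/214.0) = -0.359  (Notch7)
log2(83.73/636.1) = -2.925  (Hoxa9)
log2(36.10/58.65) = -0.700  (Esr5)
log2(19.35/98.80) = -2.352  (Sox12)
The largest magnitude belongs to Hoxa9.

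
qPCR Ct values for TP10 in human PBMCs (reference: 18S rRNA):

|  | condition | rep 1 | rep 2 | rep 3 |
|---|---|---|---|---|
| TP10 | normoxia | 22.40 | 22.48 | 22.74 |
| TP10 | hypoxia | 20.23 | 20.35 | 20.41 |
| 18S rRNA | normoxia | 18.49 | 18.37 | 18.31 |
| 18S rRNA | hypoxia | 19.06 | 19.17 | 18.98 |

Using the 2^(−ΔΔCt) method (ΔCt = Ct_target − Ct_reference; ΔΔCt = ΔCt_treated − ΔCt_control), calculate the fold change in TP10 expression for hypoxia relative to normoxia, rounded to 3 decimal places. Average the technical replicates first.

7.413

Mean Ct: TP10 normoxia 22.540; TP10 hypoxia 20.330; 18S rRNA normoxia 18.390; 18S rRNA hypoxia 19.070
ΔCt(normoxia) = 22.540 − 18.390 = 4.150
ΔCt(hypoxia) = 20.330 − 19.070 = 1.260
ΔΔCt = 1.260 − 4.150 = -2.890
Fold change = 2^(−(-2.890)) = 2^2.890 = 7.4127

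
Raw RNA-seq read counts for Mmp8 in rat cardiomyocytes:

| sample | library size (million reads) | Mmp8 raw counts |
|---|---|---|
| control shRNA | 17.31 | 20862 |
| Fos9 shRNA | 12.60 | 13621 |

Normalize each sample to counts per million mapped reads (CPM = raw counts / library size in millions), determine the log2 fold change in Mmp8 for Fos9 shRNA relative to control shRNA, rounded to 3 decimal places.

-0.157

CPM(control shRNA) = 20862 / 17.31 = 1205.1993
CPM(Fos9 shRNA) = 13621 / 12.60 = 1081.0317
Fold change = 1081.0317 / 1205.1993 = 0.89697
log2(0.89697) = -0.1569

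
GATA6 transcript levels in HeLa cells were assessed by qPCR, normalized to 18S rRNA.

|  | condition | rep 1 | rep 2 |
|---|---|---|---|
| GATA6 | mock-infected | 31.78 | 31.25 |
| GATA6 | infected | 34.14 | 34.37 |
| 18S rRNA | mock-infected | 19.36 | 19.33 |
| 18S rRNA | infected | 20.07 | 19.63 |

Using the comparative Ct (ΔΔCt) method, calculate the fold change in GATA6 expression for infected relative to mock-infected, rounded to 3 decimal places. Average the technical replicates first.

Mean Ct: GATA6 mock-infected 31.515; GATA6 infected 34.255; 18S rRNA mock-infected 19.345; 18S rRNA infected 19.850
ΔCt(mock-infected) = 31.515 − 19.345 = 12.170
ΔCt(infected) = 34.255 − 19.850 = 14.405
ΔΔCt = 14.405 − 12.170 = 2.235
Fold change = 2^(−2.235) = 0.2124

0.212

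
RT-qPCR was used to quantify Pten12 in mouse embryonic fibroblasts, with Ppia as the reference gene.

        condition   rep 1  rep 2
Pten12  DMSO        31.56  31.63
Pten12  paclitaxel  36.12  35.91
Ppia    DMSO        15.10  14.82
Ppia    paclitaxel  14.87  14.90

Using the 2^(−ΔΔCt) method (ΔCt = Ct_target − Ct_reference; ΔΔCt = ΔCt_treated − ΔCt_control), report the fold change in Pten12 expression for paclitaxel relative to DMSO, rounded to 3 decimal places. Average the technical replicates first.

Mean Ct: Pten12 DMSO 31.595; Pten12 paclitaxel 36.015; Ppia DMSO 14.960; Ppia paclitaxel 14.885
ΔCt(DMSO) = 31.595 − 14.960 = 16.635
ΔCt(paclitaxel) = 36.015 − 14.885 = 21.130
ΔΔCt = 21.130 − 16.635 = 4.495
Fold change = 2^(−4.495) = 0.0443

0.044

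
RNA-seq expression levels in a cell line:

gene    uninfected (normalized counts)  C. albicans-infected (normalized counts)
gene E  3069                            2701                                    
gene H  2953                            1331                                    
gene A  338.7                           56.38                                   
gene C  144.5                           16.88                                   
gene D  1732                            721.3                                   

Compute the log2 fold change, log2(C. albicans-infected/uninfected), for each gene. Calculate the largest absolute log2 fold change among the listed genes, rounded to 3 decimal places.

log2(2701/3069) = -0.184  (gene E)
log2(1331/2953) = -1.150  (gene H)
log2(56.38/338.7) = -2.587  (gene A)
log2(16.88/144.5) = -3.098  (gene C)
log2(721.3/1732) = -1.264  (gene D)
The largest magnitude belongs to gene C.

3.098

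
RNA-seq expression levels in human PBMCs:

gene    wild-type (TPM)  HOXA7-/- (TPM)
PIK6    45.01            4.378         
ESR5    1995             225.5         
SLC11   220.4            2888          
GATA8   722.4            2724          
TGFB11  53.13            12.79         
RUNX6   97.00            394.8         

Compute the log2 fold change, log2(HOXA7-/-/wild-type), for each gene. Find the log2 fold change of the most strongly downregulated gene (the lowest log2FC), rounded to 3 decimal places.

-3.362

log2(4.378/45.01) = -3.362  (PIK6)
log2(225.5/1995) = -3.145  (ESR5)
log2(2888/220.4) = 3.712  (SLC11)
log2(2724/722.4) = 1.915  (GATA8)
log2(12.79/53.13) = -2.055  (TGFB11)
log2(394.8/97.00) = 2.025  (RUNX6)
PIK6 is most strongly downregulated.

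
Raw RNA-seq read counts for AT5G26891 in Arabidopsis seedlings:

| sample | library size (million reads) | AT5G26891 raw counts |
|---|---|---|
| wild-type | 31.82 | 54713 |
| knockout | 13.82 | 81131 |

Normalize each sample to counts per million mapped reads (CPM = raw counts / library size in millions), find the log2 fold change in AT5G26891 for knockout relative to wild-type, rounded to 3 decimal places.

1.772

CPM(wild-type) = 54713 / 31.82 = 1719.4532
CPM(knockout) = 81131 / 13.82 = 5870.5499
Fold change = 5870.5499 / 1719.4532 = 3.41420
log2(3.41420) = 1.7715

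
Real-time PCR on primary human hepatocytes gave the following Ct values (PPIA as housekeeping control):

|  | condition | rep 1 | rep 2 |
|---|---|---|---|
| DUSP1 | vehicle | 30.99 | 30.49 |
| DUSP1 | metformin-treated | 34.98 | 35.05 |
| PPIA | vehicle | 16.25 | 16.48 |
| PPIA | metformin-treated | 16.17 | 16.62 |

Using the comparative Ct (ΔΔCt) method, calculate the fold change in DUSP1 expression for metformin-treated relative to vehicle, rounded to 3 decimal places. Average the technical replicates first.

Mean Ct: DUSP1 vehicle 30.740; DUSP1 metformin-treated 35.015; PPIA vehicle 16.365; PPIA metformin-treated 16.395
ΔCt(vehicle) = 30.740 − 16.365 = 14.375
ΔCt(metformin-treated) = 35.015 − 16.395 = 18.620
ΔΔCt = 18.620 − 14.375 = 4.245
Fold change = 2^(−4.245) = 0.0527

0.053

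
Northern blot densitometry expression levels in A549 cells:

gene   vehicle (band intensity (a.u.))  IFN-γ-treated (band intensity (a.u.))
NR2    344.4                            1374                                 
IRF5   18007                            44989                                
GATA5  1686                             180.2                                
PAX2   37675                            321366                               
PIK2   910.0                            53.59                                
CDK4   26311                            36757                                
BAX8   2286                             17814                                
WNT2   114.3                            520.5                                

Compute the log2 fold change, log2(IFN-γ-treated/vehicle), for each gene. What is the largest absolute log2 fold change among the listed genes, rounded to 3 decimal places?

log2(1374/344.4) = 1.996  (NR2)
log2(44989/18007) = 1.321  (IRF5)
log2(180.2/1686) = -3.226  (GATA5)
log2(321366/37675) = 3.093  (PAX2)
log2(53.59/910.0) = -4.086  (PIK2)
log2(36757/26311) = 0.482  (CDK4)
log2(17814/2286) = 2.962  (BAX8)
log2(520.5/114.3) = 2.187  (WNT2)
The largest magnitude belongs to PIK2.

4.086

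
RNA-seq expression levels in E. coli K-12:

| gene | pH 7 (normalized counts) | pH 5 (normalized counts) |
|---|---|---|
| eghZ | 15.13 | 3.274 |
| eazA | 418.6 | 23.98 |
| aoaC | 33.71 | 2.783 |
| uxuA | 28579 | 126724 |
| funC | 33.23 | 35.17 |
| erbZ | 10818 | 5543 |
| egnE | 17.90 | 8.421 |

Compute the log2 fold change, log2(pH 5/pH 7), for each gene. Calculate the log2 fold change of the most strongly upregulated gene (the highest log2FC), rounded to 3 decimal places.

log2(3.274/15.13) = -2.208  (eghZ)
log2(23.98/418.6) = -4.126  (eazA)
log2(2.783/33.71) = -3.598  (aoaC)
log2(126724/28579) = 2.149  (uxuA)
log2(35.17/33.23) = 0.082  (funC)
log2(5543/10818) = -0.965  (erbZ)
log2(8.421/17.90) = -1.088  (egnE)
uxuA is most strongly upregulated.

2.149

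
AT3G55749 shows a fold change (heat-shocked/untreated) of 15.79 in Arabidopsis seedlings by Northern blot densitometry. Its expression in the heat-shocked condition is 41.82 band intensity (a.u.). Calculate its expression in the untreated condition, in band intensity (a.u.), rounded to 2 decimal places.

2.65

untreated expression = 41.82 / 15.79 = 2.65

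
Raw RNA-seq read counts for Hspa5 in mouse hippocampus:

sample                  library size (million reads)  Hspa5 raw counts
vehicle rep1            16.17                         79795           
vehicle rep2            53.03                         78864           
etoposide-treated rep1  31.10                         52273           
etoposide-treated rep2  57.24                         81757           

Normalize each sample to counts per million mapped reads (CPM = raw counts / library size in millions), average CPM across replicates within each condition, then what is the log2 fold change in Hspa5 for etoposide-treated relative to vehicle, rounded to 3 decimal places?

CPM(vehicle rep1) = 79795 / 16.17 = 4934.7557
CPM(vehicle rep2) = 78864 / 53.03 = 1487.1582
CPM(etoposide-treated rep1) = 52273 / 31.10 = 1680.8039
CPM(etoposide-treated rep2) = 81757 / 57.24 = 1428.3194
mean CPM(vehicle) = 3210.9570; mean CPM(etoposide-treated) = 1554.5616
Fold change = 1554.5616 / 3210.9570 = 0.48414
log2(0.48414) = -1.0465

-1.046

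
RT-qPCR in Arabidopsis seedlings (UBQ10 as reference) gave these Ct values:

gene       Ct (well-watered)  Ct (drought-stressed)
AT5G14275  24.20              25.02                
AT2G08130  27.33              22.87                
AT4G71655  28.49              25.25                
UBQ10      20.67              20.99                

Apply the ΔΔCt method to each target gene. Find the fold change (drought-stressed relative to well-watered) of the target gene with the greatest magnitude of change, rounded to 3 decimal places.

27.474

AT5G14275: ΔΔCt = (25.02−20.99) − (24.20−20.67) = 4.03 − 3.53 = 0.50; fold change = 2^-0.50 = 0.707
AT2G08130: ΔΔCt = (22.87−20.99) − (27.33−20.67) = 1.88 − 6.66 = -4.78; fold change = 2^4.78 = 27.474
AT4G71655: ΔΔCt = (25.25−20.99) − (28.49−20.67) = 4.26 − 7.82 = -3.56; fold change = 2^3.56 = 11.794
AT2G08130 has the largest |ΔΔCt| = 4.78.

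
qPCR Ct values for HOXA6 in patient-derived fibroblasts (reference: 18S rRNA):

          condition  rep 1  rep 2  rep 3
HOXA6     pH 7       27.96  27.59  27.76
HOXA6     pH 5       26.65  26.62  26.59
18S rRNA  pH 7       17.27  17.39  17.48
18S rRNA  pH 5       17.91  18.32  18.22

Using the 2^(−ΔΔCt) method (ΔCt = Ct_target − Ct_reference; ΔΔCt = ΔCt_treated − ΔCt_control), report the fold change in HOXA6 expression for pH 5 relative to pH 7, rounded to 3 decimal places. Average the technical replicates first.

Mean Ct: HOXA6 pH 7 27.770; HOXA6 pH 5 26.620; 18S rRNA pH 7 17.380; 18S rRNA pH 5 18.150
ΔCt(pH 7) = 27.770 − 17.380 = 10.390
ΔCt(pH 5) = 26.620 − 18.150 = 8.470
ΔΔCt = 8.470 − 10.390 = -1.920
Fold change = 2^(−(-1.920)) = 2^1.920 = 3.7842

3.784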